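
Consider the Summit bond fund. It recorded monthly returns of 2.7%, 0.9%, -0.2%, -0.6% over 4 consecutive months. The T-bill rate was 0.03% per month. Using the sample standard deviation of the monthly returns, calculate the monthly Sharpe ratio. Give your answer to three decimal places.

μ = (2.7 + 0.9 − 0.2 − 0.6) / 4 = 0.7000%
Sample std dev = √[6.5400 / 3] = 1.4765%
Sharpe = (μ − rf) / σ = (0.7000 − 0.03) / 1.4765 = 0.6700 / 1.4765 = 0.4538

0.454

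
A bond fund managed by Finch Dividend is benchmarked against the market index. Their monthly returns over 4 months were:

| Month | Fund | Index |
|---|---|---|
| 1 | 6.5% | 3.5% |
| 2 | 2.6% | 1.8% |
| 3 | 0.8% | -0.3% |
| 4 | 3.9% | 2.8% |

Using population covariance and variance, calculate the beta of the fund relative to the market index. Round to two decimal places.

r̄p = 3.4500%,  r̄m = 1.9500%
Cov = Σ(rp − r̄p)(rm − r̄m) / 4 = 2.8000
Var(rm) = Σ(rm − r̄m)² / 4 = 2.0525
β = Cov / Var = 2.8000 / 2.0525 = 1.3642

1.36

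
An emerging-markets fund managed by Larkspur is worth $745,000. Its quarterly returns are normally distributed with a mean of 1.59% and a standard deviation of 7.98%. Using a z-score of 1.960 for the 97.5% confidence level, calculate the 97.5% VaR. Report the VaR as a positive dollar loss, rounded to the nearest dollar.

$104,678

Return at the 97.5% tail: μ − z·σ = 1.59% − 1.960 × 7.98% = 1.59 − 15.6408 = -14.0508%
VaR = −(-14.0508%) × $745,000 = 14.0508% × $745,000 = $104,678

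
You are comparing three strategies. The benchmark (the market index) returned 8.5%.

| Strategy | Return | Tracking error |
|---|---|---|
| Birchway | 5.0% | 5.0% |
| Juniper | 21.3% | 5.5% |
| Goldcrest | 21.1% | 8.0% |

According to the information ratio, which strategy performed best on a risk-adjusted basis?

Birchway: IR = (5.0% − 8.5%) / 5.0% = -0.700
Juniper: IR = (21.3% − 8.5%) / 5.5% = 2.327
Goldcrest: IR = (21.1% − 8.5%) / 8.0% = 1.575
Highest: Juniper (2.327).

Juniper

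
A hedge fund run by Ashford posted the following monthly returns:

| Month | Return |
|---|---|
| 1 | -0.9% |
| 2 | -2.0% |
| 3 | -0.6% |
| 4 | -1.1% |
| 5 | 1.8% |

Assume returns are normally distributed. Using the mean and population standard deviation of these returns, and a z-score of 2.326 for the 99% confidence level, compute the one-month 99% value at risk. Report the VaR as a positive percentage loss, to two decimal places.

3.51

Mean return μ = -2.80 / 5 = -0.5600%
Σ(r − μ)² = 8.0520; population σ = √(8.0520/5) = 1.2690%
VaR = −(μ − z·σ) = −(-0.5600 − 2.326 × 1.2690) = −(-3.5117) = 3.5117%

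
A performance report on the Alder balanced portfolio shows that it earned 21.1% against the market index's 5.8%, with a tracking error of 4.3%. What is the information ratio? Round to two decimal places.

3.56

IR = (Rp − Rb) / TE = (21.1% − 5.8%) / 4.3% = 15.30% / 4.3% = 3.5581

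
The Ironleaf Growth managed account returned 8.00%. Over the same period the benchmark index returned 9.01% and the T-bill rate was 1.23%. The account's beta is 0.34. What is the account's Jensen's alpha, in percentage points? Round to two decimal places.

CAPM expected return = Rf + β(Rm − Rf) = 1.23% + 0.34 × (9.01% − 1.23%) = 1.23 + 0.34 × 7.78 = 3.8752%
Jensen's α = Rp − E[R] = 8.00% − 3.8752% = 4.1248

4.12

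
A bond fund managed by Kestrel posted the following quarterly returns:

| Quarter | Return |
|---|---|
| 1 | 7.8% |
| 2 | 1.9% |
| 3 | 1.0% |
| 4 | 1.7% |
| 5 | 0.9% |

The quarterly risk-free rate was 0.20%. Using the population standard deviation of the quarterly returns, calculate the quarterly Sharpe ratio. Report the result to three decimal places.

0.947

r̄ = (7.8 + 1.9 + 1 + 1.7 + 0.9) / 5 = 13.30 / 5 = 2.6600%
Population std dev = √[33.7720 / 5] = 2.5989%
Sharpe = (r̄ − rf) / σ = (2.6600 − 0.2) / 2.5989 = 2.4600 / 2.5989 = 0.9466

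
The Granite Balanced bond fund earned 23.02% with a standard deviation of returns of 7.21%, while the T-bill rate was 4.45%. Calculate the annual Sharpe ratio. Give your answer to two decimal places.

Sharpe = (Rp − Rf) / σp = (23.02% − 4.45%) / 7.21% = 18.57% / 7.21% = 2.5756

2.58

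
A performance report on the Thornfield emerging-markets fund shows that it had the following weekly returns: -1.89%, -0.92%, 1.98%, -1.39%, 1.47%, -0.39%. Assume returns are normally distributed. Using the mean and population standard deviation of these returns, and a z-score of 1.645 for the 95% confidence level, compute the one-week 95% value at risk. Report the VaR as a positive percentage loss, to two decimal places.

2.55

r̄ = (-1.89 − 0.92 + 1.98 − 1.39 + 1.47 − 0.39) / 6 = -0.1900%
Population σ = √[Σ(r − r̄)² / 6] = √[12.3674 / 6] = √2.0612 = 1.4357%
VaR = −(r̄ − z·σ) = −(-0.1900 − 1.645 × 1.4357) = −(-2.5517) = 2.5517%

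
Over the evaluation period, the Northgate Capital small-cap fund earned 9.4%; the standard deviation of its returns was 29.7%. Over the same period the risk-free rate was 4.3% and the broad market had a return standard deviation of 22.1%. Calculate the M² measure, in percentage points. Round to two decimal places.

Sharpe = (Rp − Rf) / σp = (9.4% − 4.3%) / 29.7% = 0.1717
M² = Rf + Sharpe × σm = 4.3% + 0.1717 × 22.1% = 8.0946%

8.09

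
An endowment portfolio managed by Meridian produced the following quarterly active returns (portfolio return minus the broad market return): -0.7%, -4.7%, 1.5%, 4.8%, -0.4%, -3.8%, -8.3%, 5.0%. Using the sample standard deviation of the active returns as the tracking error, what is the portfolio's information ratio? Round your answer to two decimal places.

-0.18

μ = (-0.7 − 4.7 + 1.5 + 4.8 − 0.4 − 3.8 − 8.3 + 5) / 8 = -6.60 / 8 = -0.8250%
Sample σ = √[Σ(r − μ)² / 7] = √[150.9150 / 7] = √21.5593 = 4.6432%
IR = μ / tracking error = -0.8250 / 4.6432 = -0.1777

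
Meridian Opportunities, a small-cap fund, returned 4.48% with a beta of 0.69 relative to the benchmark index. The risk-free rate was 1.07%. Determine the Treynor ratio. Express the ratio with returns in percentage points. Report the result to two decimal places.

4.94

Treynor = (Rp − Rf) / β = (4.48% − 1.07%) / 0.69 = 3.41 / 0.69 = 4.9420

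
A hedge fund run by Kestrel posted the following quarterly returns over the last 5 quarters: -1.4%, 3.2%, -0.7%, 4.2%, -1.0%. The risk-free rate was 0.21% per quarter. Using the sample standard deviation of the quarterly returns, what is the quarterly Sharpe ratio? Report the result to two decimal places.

μ = (-1.4 + 3.2 − 0.7 + 4.2 − 1) / 5 = 4.30 / 5 = 0.8600%
Σ(r − μ)² = 27.6320; sample σ = √(27.6320/4) = 2.6283%
Sharpe = (μ − rf) / σ = (0.8600 − 0.21) / 2.6283 = 0.6500 / 2.6283 = 0.2473

0.25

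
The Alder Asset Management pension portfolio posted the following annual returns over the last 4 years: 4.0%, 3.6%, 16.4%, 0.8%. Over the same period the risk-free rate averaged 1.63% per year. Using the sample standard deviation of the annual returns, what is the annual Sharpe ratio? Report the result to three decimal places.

r̄ = (4 + 3.6 + 16.4 + 0.8) / 4 = 24.80 / 4 = 6.2000%
Σ(r − r̄)² = (4 − 6.2000)² + (3.6 − 6.2000)² + … = 144.8000
sample σ = √(144.8000 / 3) = √48.2667 = 6.9474%
Sharpe = (r̄ − rf) / σ = (6.2000 − 1.63) / 6.9474 = 4.5700 / 6.9474 = 0.6578

0.658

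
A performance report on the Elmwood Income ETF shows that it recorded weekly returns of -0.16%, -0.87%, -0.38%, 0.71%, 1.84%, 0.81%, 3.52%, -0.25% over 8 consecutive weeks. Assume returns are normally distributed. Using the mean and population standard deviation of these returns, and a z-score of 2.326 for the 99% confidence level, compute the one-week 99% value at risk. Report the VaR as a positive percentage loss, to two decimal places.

2.48

μ = (-0.16 − 0.87 − 0.38 + 0.71 + 1.84 + 0.81 + 3.52 − 0.25) / 8 = 5.220 / 8 = 0.6525%
Population std dev = √[14.5196 / 8] = 1.3472%
VaR = −(μ − z·σ) = −(0.6525 − 2.326 × 1.3472) = −(-2.4811) = 2.4811%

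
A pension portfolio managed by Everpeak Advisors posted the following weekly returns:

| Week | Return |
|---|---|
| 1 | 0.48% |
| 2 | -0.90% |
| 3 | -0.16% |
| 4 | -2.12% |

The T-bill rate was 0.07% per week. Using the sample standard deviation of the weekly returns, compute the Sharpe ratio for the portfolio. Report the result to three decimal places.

r̄ = (0.48 − 0.9 − 0.16 − 2.12) / 4 = -0.6750%
Σ(r − r̄)² = (0.48 − (-0.6750))² + (-0.9 − (-0.6750))² + … = 3.7379
sample σ = √(3.7379 / 3) = √1.2460 = 1.1162%
Sharpe = (r̄ − rf) / σ = (-0.6750 − 0.07) / 1.1162 = -0.7450 / 1.1162 = -0.6674

-0.667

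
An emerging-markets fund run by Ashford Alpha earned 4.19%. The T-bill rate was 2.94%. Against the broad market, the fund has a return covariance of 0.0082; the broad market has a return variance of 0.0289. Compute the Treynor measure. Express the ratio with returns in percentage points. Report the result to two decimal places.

4.41

β = Cov / Var = 0.0082 / 0.0289 = 0.2837
Treynor = (Rp − Rf) / β = (4.19% − 2.94%) / 0.2837 = 1.25 / 0.2837 = 4.4061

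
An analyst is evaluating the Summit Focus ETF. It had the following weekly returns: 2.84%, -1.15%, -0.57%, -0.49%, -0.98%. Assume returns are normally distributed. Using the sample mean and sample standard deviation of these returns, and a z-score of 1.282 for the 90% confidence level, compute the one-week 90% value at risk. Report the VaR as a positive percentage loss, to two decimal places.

2.19

Mean return r̄ = -0.350 / 5 = -0.0700%
Sample std dev = √[10.8890 / 4] = 1.6499%
VaR = −(r̄ − z·σ) = −(-0.0700 − 1.282 × 1.6499) = −(-2.1852) = 2.1852%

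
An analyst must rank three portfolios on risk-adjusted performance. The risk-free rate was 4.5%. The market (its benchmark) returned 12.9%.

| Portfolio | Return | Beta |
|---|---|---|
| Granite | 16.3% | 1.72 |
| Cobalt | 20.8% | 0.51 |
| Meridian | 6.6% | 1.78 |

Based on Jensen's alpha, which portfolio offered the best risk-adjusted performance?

Granite: α = 16.3% − [4.5% + 1.72 × (12.9% − 4.5%)] = -2.648
Cobalt: α = 20.8% − [4.5% + 0.51 × (12.9% − 4.5%)] = 12.016
Meridian: α = 6.6% − [4.5% + 1.78 × (12.9% − 4.5%)] = -12.852
Highest: Cobalt (12.016).

Cobalt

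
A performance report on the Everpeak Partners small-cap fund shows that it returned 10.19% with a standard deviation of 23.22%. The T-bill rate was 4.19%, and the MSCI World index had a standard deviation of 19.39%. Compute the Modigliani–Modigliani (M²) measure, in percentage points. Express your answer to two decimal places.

Sharpe = (Rp − Rf) / σp = (10.19% − 4.19%) / 23.22% = 0.2584
M² = Rf + Sharpe × σm = 4.19% + 0.2584 × 19.39% = 9.2004%

9.20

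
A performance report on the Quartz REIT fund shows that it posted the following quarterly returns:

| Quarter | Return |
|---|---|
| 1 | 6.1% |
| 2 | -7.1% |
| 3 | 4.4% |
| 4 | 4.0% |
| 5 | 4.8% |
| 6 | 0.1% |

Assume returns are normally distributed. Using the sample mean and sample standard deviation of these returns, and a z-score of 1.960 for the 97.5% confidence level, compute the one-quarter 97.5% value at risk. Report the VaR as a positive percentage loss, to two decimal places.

r̄ = (6.1 − 7.1 + 4.4 + 4 + 4.8 + 0.1) / 6 = 2.0500%
Sample σ = √[Σ(r − r̄)² / 5] = √[120.8150 / 5] = √24.1630 = 4.9156%
VaR = −(r̄ − z·σ) = −(2.0500 − 1.960 × 4.9156) = −(-7.5846) = 7.5846%

7.58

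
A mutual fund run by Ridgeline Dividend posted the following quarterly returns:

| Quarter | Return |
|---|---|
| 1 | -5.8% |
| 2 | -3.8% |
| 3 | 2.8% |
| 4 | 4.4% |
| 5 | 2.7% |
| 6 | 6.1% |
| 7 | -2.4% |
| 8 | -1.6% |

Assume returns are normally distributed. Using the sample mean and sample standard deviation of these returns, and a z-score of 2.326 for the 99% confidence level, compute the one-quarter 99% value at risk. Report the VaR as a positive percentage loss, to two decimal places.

Mean return μ = 2.40 / 8 = 0.3000%
Sample σ = √[Σ(r − μ)² / 7] = √[127.3800 / 7] = √18.1971 = 4.2658%
VaR = −(μ − z·σ) = −(0.3000 − 2.326 × 4.2658) = −(-9.6223) = 9.6223%

9.62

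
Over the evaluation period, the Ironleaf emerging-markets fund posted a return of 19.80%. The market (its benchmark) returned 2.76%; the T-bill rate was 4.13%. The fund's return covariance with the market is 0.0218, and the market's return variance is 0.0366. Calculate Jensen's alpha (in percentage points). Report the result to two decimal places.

β = Cov / Var = 0.0218 / 0.0366 = 0.5956
E[R] = Rf + β(Rm − Rf) = 4.13% + 0.5956 × (2.76% − 4.13%) = 3.3140%
α = Rp − E[R] = 19.80% − 3.3140% = 16.4860

16.49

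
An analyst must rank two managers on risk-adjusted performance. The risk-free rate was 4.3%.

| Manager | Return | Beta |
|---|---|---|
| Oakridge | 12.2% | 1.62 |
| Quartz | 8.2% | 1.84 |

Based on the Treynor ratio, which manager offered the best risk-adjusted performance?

Oakridge: Treynor = (12.2% − 4.3%) / 1.62 = 4.877
Quartz: Treynor = (8.2% − 4.3%) / 1.84 = 2.120
Highest: Oakridge (4.877).

Oakridge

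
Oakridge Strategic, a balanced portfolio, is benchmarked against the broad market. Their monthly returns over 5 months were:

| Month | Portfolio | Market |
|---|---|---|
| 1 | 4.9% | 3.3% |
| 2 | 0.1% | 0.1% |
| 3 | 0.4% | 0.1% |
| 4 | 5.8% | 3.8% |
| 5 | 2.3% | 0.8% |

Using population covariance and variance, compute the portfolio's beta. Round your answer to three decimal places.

1.417

r̄p = 2.7000%,  r̄m = 1.6200%
Cov = Σ(rp − r̄p)(rm − r̄m) / 5 = 3.6460
Var(rm) = Σ(rm − r̄m)² / 5 = 2.5736
β = Cov / Var = 3.6460 / 2.5736 = 1.4167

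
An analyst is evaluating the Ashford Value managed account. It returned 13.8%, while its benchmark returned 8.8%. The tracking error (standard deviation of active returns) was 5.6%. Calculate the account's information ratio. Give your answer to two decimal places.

0.89

IR = (Rp − Rb) / TE = (13.8% − 8.8%) / 5.6% = 5.00% / 5.6% = 0.8929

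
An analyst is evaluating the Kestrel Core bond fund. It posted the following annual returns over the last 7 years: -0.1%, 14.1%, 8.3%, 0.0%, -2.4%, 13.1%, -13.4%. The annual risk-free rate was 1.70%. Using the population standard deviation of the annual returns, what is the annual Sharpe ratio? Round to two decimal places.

0.12

Mean return r̄ = 19.60 / 7 = 2.8000%
Σ(r − r̄)² = (-0.1 − 2.8000)² + (14.1 − 2.8000)² + (8.3 − 2.8000)² + … = 569.7600
population σ = √(569.7600 / 7) = √81.3943 = 9.0219%
Sharpe = (r̄ − rf) / σ = (2.8000 − 1.7) / 9.0219 = 1.1000 / 9.0219 = 0.1219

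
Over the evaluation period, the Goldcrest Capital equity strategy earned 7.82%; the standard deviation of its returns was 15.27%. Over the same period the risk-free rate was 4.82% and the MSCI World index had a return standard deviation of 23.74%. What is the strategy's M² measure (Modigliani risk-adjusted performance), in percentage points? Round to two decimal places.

9.48

Sharpe = (Rp − Rf) / σp = (7.82% − 4.82%) / 15.27% = 0.1965
M² = Rf + Sharpe × σm = 4.82% + 0.1965 × 23.74% = 9.4849%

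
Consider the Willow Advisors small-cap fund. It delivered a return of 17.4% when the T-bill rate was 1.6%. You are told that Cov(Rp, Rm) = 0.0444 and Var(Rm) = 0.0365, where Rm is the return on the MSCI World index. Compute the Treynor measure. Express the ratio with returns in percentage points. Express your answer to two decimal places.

β = Cov / Var = 0.0444 / 0.0365 = 1.2164
Treynor = (Rp − Rf) / β = (17.4% − 1.6%) / 1.2164 = 15.80 / 1.2164 = 12.9891

12.99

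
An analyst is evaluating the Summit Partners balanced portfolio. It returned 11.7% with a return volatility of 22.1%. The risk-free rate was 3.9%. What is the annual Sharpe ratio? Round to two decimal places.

Sharpe = (Rp − Rf) / σp = (11.7% − 3.9%) / 22.1% = 7.80% / 22.1% = 0.3529

0.35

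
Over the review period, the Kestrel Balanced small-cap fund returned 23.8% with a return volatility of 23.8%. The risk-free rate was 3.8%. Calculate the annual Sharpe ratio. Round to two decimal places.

Sharpe = (Rp − Rf) / σp = (23.8% − 3.8%) / 23.8% = 20.00% / 23.8% = 0.8403

0.84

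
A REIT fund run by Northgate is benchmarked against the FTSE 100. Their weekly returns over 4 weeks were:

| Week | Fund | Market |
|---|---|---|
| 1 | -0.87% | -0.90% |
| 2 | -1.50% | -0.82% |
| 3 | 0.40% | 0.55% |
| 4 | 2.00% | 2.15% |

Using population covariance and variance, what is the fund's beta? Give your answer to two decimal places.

1.06

r̄p = 0.0075%,  r̄m = 0.2450%
Cov = Σ(rp − r̄p)(rm − r̄m) / 4 = 1.6314
Var(rm) = Σ(rm − r̄m)² / 4 = 1.5418
β = Cov / Var = 1.6314 / 1.5418 = 1.0581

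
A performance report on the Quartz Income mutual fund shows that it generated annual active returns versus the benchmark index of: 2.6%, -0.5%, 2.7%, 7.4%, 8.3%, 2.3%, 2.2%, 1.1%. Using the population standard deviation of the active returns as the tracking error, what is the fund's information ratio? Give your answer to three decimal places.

1.152

r̄ = (2.6 − 0.5 + 2.7 + 7.4 + 8.3 + 2.3 + 2.2 + 1.1) / 8 = 26.10 / 8 = 3.2625%
Population σ = √[Σ(r − r̄)² / 8] = √[64.1388 / 8] = √8.0174 = 2.8315%
IR = r̄ / tracking error = 3.2625 / 2.8315 = 1.1522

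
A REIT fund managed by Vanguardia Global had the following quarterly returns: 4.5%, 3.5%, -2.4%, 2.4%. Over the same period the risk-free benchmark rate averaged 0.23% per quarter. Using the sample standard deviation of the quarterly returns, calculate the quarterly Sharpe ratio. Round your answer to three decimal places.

Mean return μ = 8.00 / 4 = 2.0000%
Σ(r − μ)² = 28.0200; sample σ = √(28.0200/3) = 3.0561%
Sharpe = (μ − rf) / σ = (2.0000 − 0.23) / 3.0561 = 1.7700 / 3.0561 = 0.5792

0.579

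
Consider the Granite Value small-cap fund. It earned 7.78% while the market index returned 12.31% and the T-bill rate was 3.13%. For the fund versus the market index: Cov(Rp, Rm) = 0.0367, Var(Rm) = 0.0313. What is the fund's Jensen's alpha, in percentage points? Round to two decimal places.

-6.11

β = Cov / Var = 0.0367 / 0.0313 = 1.1725
E[R] = Rf + β(Rm − Rf) = 3.13% + 1.1725 × (12.31% − 3.13%) = 13.8936%
α = Rp − E[R] = 7.78% − 13.8936% = -6.1136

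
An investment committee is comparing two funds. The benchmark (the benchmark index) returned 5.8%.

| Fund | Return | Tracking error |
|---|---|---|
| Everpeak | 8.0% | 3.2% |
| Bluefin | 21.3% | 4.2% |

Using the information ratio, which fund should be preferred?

Bluefin

Everpeak: IR = (8.0% − 5.8%) / 3.2% = 0.688
Bluefin: IR = (21.3% − 5.8%) / 4.2% = 3.690
Highest: Bluefin (3.690).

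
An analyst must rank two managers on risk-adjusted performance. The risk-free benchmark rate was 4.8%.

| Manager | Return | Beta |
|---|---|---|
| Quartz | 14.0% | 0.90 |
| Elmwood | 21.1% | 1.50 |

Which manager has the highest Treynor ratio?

Elmwood

Quartz: Treynor = (14.0% − 4.8%) / 0.90 = 10.222
Elmwood: Treynor = (21.1% − 4.8%) / 1.50 = 10.867
Highest: Elmwood (10.867).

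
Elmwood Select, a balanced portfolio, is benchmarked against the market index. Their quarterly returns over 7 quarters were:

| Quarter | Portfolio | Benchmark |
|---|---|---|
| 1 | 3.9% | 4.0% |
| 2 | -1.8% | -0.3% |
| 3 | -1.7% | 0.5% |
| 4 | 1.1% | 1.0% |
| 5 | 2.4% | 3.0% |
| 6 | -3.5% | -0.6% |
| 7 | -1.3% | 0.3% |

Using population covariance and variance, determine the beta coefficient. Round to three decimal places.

1.472

r̄p = -0.1286%,  r̄m = 1.1286%
Cov = Σ(rp − r̄p)(rm − r̄m) / 7 = 3.7594
Var(rm) = Σ(rm − r̄m)² / 7 = 2.5535
β = Cov / Var = 3.7594 / 2.5535 = 1.4723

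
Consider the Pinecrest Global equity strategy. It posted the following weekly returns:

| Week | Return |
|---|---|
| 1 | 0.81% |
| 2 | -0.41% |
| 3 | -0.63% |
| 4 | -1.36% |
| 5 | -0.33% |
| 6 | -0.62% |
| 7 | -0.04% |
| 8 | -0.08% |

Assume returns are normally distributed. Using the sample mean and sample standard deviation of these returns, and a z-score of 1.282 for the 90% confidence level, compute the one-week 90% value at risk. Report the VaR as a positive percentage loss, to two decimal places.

r̄ = (0.81 − 0.41 − 0.63 − 1.36 − 0.33 − 0.62 − 0.04 − 0.08) / 8 = -0.3325%
Sample σ = √[Σ(r − r̄)² / 7] = √[2.6876 / 7] = √0.3839 = 0.6196%
VaR = −(r̄ − z·σ) = −(-0.3325 − 1.282 × 0.6196) = −(-1.1268) = 1.1268%

1.13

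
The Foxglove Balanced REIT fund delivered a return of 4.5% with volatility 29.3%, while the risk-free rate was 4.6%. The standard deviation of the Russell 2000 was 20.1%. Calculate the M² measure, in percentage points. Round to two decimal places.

4.53

Sharpe = (Rp − Rf) / σp = (4.5% − 4.6%) / 29.3% = -0.0034
M² = Rf + Sharpe × σm = 4.6% + -0.0034 × 20.1% = 4.5317%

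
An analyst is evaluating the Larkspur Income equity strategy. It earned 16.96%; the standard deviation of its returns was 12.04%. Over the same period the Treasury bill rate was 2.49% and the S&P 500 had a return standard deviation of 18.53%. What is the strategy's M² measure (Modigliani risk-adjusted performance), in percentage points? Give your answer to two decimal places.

24.76

Sharpe = (Rp − Rf) / σp = (16.96% − 2.49%) / 12.04% = 1.2018
M² = Rf + Sharpe × σm = 2.49% + 1.2018 × 18.53% = 24.7594%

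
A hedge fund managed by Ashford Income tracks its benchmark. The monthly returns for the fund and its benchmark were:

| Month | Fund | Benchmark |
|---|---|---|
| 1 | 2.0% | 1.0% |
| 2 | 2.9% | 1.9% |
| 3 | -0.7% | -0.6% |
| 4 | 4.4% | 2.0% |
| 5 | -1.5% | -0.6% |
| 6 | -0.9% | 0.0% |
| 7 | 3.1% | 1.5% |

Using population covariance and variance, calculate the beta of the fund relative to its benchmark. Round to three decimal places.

1.992

r̄p = 1.3286%,  r̄m = 0.7429%
Cov = Σ(rp − r̄p)(rm − r̄m) / 7 = 2.1959
Var(rm) = Σ(rm − r̄m)² / 7 = 1.1024
β = Cov / Var = 2.1959 / 1.1024 = 1.9919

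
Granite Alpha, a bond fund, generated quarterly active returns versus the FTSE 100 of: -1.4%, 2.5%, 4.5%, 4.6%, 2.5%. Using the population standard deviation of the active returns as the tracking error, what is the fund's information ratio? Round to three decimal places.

1.169

r̄ = (-1.4 + 2.5 + 4.5 + 4.6 + 2.5) / 5 = 2.5400%
Σ(r − r̄)² = (-1.4 − 2.5400)² + (2.5 − 2.5400)² + … = 23.6120
population σ = √(23.6120 / 5) = √4.7224 = 2.1731%
IR = r̄ / tracking error = 2.5400 / 2.1731 = 1.1688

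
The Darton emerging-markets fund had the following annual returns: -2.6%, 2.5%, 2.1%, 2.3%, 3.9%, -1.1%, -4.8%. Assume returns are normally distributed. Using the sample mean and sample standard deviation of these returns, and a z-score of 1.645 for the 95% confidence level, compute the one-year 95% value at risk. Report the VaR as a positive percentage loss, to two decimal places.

r̄ = (-2.6 + 2.5 + 2.1 + 2.3 + 3.9 − 1.1 − 4.8) / 7 = 2.30 / 7 = 0.3286%
Sample std dev = √[61.4143 / 6] = 3.1993%
VaR = −(r̄ − z·σ) = −(0.3286 − 1.645 × 3.1993) = −(-4.9342) = 4.9342%

4.93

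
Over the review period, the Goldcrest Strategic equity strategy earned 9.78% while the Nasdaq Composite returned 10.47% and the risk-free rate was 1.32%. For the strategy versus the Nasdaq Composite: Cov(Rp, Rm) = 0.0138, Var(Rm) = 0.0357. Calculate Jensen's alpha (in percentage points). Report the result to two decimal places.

4.92

β = Cov / Var = 0.0138 / 0.0357 = 0.3866
E[R] = Rf + β(Rm − Rf) = 1.32% + 0.3866 × (10.47% − 1.32%) = 4.8574%
α = Rp − E[R] = 9.78% − 4.8574% = 4.9226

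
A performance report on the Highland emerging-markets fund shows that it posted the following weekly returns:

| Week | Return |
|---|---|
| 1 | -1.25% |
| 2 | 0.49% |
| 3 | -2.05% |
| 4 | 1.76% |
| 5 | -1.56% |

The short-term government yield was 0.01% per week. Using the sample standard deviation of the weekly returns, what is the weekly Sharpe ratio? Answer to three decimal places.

-0.334

r̄ = (-1.25 + 0.49 − 2.05 + 1.76 − 1.56) / 5 = -0.5220%
Σ(r − r̄)² = (-1.25 − (-0.5220))² + (0.49 − (-0.5220))² + (-2.05 − (-0.5220))² + … = 10.1739
sample σ = √(10.1739 / 4) = √2.5435 = 1.5948%
Sharpe = (r̄ − rf) / σ = (-0.5220 − 0.01) / 1.5948 = -0.5320 / 1.5948 = -0.3336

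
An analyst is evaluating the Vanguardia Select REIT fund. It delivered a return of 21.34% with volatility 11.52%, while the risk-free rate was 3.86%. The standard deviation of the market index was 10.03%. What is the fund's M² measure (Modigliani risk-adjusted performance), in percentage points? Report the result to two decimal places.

Sharpe = (Rp − Rf) / σp = (21.34% − 3.86%) / 11.52% = 1.5174
M² = Rf + Sharpe × σm = 3.86% + 1.5174 × 10.03% = 19.0795%

19.08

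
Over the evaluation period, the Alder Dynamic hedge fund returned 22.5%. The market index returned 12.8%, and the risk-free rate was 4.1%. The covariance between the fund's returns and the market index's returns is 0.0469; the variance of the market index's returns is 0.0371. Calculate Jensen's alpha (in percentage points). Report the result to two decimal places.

7.40

β = Cov / Var = 0.0469 / 0.0371 = 1.2642
E[R] = Rf + β(Rm − Rf) = 4.1% + 1.2642 × (12.8% − 4.1%) = 15.0985%
α = Rp − E[R] = 22.5% − 15.0985% = 7.4015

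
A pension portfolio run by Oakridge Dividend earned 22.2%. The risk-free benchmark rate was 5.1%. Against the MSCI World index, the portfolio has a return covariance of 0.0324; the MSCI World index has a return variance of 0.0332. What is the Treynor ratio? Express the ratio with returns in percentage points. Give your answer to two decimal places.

17.52

β = Cov / Var = 0.0324 / 0.0332 = 0.9759
Treynor = (Rp − Rf) / β = (22.2% − 5.1%) / 0.9759 = 17.10 / 0.9759 = 17.5223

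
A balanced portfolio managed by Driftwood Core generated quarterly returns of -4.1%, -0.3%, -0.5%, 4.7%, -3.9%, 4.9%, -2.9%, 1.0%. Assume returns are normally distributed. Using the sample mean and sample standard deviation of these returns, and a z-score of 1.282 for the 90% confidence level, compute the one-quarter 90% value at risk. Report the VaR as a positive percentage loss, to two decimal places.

4.68

r̄ = (-4.1 − 0.3 − 0.5 + 4.7 − 3.9 + 4.9 − 2.9 + 1) / 8 = -1.10 / 8 = -0.1375%
Σ(r − r̄)² = (-4.1 − (-0.1375))² + (-0.3 − (-0.1375))² + (-0.5 − (-0.1375))² + … = 87.7188
σ = √[87.7188 / 7] = 3.5400%
VaR = −(r̄ − z·σ) = −(-0.1375 − 1.282 × 3.5400) = −(-4.6758) = 4.6758%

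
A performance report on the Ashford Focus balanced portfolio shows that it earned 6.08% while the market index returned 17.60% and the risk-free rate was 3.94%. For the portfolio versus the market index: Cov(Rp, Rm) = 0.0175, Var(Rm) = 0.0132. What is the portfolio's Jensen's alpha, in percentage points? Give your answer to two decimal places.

-15.97

β = Cov / Var = 0.0175 / 0.0132 = 1.3258
E[R] = Rf + β(Rm − Rf) = 3.94% + 1.3258 × (17.60% − 3.94%) = 22.0504%
α = Rp − E[R] = 6.08% − 22.0504% = -15.9704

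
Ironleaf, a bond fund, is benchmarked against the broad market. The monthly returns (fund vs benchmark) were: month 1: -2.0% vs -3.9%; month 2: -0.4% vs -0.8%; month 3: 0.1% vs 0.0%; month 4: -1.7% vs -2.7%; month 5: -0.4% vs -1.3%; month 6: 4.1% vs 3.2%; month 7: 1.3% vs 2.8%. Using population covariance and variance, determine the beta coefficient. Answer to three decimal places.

0.726

r̄p = 0.1429%,  r̄m = -0.3857%
Cov = Σ(rp − r̄p)(rm − r̄m) / 7 = 4.3394
Var(rm) = Σ(rm − r̄m)² / 7 = 5.9812
β = Cov / Var = 4.3394 / 5.9812 = 0.7255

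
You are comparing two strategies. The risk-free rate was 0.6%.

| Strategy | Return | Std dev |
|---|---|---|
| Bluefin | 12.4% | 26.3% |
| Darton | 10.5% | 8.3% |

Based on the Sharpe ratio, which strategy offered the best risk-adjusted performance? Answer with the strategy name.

Darton

Bluefin: Sharpe ratio = (12.4% − 0.6%) / 26.3% = 0.449
Darton: Sharpe ratio = (10.5% − 0.6%) / 8.3% = 1.193
Highest: Darton (1.193).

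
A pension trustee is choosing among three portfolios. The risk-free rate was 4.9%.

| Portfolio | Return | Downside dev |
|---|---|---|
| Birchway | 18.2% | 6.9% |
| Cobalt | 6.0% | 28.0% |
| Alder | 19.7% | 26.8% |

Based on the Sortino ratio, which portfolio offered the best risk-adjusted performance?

Birchway: Sortino ratio = (18.2% − 4.9%) / 6.9% = 1.928
Cobalt: Sortino ratio = (6.0% − 4.9%) / 28.0% = 0.039
Alder: Sortino ratio = (19.7% − 4.9%) / 26.8% = 0.552
Highest: Birchway (1.928).

Birchway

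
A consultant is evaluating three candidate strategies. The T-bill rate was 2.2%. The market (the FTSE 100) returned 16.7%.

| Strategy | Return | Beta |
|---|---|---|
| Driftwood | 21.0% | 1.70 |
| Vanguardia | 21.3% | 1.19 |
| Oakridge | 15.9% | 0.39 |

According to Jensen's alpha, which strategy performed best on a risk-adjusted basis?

Oakridge

Driftwood: α = 21.0% − [2.2% + 1.70 × (16.7% − 2.2%)] = -5.850
Vanguardia: α = 21.3% − [2.2% + 1.19 × (16.7% − 2.2%)] = 1.845
Oakridge: α = 15.9% − [2.2% + 0.39 × (16.7% − 2.2%)] = 8.045
Highest: Oakridge (8.045).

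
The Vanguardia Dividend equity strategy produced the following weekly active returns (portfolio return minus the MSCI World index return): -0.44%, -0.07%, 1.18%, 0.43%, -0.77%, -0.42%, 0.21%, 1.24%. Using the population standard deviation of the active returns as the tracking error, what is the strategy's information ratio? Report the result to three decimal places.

0.244

r̄ = (-0.44 − 0.07 + 1.18 + 0.43 − 0.77 − 0.42 + 0.21 + 1.24) / 8 = 1.360 / 8 = 0.1700%
Population σ = √[Σ(r − r̄)² / 8] = √[3.8956 / 8] = √0.4870 = 0.6979%
IR = r̄ / tracking error = 0.1700 / 0.6979 = 0.2436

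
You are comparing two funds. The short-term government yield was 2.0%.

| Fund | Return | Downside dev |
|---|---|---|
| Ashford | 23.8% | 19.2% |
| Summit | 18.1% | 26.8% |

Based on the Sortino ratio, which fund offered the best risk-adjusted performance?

Ashford: Sortino ratio = (23.8% − 2.0%) / 19.2% = 1.135
Summit: Sortino ratio = (18.1% − 2.0%) / 26.8% = 0.601
Highest: Ashford (1.135).

Ashford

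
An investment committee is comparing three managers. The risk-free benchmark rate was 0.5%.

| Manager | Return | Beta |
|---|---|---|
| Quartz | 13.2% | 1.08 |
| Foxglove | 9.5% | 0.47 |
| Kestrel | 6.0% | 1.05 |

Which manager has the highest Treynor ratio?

Quartz: Treynor = (13.2% − 0.5%) / 1.08 = 11.759
Foxglove: Treynor = (9.5% − 0.5%) / 0.47 = 19.149
Kestrel: Treynor = (6.0% − 0.5%) / 1.05 = 5.238
Highest: Foxglove (19.149).

Foxglove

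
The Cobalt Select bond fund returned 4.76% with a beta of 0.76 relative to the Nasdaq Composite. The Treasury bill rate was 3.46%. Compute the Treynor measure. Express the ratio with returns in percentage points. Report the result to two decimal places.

1.71

Treynor = (Rp − Rf) / β = (4.76% − 3.46%) / 0.76 = 1.30 / 0.76 = 1.7105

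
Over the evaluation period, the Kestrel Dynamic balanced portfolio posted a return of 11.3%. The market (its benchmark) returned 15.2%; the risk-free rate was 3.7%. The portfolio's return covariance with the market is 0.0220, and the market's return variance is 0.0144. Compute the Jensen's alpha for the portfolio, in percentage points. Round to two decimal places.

β = Cov / Var = 0.0220 / 0.0144 = 1.5278
E[R] = Rf + β(Rm − Rf) = 3.7% + 1.5278 × (15.2% − 3.7%) = 21.2697%
α = Rp − E[R] = 11.3% − 21.2697% = -9.9697

-9.97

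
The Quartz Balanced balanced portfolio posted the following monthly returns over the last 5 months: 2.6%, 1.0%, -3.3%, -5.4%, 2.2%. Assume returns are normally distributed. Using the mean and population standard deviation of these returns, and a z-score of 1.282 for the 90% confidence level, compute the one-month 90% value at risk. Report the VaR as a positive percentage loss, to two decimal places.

4.67

μ = (2.6 + 1 − 3.3 − 5.4 + 2.2) / 5 = -0.5800%
Population σ = √[Σ(r − μ)² / 5] = √[50.9680 / 5] = √10.1936 = 3.1927%
VaR = −(μ − z·σ) = −(-0.5800 − 1.282 × 3.1927) = −(-4.6730) = 4.6730%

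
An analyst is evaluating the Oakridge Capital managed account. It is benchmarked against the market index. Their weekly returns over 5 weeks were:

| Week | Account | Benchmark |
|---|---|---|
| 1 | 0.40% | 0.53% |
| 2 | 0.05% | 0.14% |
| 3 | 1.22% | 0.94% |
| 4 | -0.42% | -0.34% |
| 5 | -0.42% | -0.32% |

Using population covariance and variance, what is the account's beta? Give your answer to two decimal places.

r̄p = 0.1660%,  r̄m = 0.1900%
Cov = Σ(rp − r̄p)(rm − r̄m) / 5 = 0.2971
Var(rm) = Σ(rm − r̄m)² / 5 = 0.2443
β = Cov / Var = 0.2971 / 0.2443 = 1.2161

1.22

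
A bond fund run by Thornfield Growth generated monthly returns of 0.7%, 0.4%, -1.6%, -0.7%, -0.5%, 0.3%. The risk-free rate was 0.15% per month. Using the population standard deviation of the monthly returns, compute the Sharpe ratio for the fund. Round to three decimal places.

Mean return r̄ = -1.40 / 6 = -0.2333%
Population σ = √[Σ(r − r̄)² / 6] = √[3.7133 / 6] = √0.6189 = 0.7867%
Sharpe = (r̄ − rf) / σ = (-0.2333 − 0.15) / 0.7867 = -0.3833 / 0.7867 = -0.4872

-0.487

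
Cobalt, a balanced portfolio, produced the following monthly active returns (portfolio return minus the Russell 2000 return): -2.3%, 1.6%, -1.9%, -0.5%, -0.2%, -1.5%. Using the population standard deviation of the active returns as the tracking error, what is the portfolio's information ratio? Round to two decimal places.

-0.61

r̄ = (-2.3 + 1.6 − 1.9 − 0.5 − 0.2 − 1.5) / 6 = -0.8000%
Σ(r − r̄)² = (-2.3 − (-0.8000))² + (1.6 − (-0.8000))² + … = 10.1600
population σ = √(10.1600 / 6) = √1.6933 = 1.3013%
IR = r̄ / tracking error = -0.8000 / 1.3013 = -0.6148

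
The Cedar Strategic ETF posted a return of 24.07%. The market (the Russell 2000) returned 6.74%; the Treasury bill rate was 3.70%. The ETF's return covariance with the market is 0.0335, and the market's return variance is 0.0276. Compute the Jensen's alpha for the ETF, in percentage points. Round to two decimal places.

16.68

β = Cov / Var = 0.0335 / 0.0276 = 1.2138
E[R] = Rf + β(Rm − Rf) = 3.70% + 1.2138 × (6.74% − 3.70%) = 7.3900%
α = Rp − E[R] = 24.07% − 7.3900% = 16.6800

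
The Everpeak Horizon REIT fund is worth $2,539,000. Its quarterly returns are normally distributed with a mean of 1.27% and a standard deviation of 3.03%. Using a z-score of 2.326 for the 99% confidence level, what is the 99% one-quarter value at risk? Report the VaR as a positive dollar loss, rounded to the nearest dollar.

$146,698

Return at the 99% tail: μ − z·σ = 1.27% − 2.326 × 3.03% = 1.27 − 7.04778 = -5.77778%
VaR = −(-5.77778%) × $2,539,000 = 5.77778% × $2,539,000 = $146,698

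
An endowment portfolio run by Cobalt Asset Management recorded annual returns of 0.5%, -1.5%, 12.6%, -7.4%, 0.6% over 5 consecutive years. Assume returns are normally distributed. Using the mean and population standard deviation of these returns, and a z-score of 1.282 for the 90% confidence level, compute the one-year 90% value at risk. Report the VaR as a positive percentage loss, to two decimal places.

7.38

μ = (0.5 − 1.5 + 12.6 − 7.4 + 0.6) / 5 = 4.80 / 5 = 0.9600%
Population σ = √[Σ(r − μ)² / 5] = √[211.7720 / 5] = √42.3544 = 6.5080%
VaR = −(μ − z·σ) = −(0.9600 − 1.282 × 6.5080) = −(-7.3833) = 7.3833%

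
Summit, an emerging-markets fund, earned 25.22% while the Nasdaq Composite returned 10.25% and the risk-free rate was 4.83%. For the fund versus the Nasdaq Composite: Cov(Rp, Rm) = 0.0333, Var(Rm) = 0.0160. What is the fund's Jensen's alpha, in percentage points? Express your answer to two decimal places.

9.11

β = Cov / Var = 0.0333 / 0.0160 = 2.0813
E[R] = Rf + β(Rm − Rf) = 4.83% + 2.0813 × (10.25% − 4.83%) = 16.1106%
α = Rp − E[R] = 25.22% − 16.1106% = 9.1094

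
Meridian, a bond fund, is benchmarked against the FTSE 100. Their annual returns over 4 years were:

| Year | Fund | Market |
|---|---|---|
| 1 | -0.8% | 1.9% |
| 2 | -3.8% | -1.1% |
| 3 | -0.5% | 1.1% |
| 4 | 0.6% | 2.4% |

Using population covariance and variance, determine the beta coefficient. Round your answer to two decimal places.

1.17

r̄p = -1.1250%,  r̄m = 1.0750%
Cov = Σ(rp − r̄p)(rm − r̄m) / 4 = 2.0969
Var(rm) = Σ(rm − r̄m)² / 4 = 1.7919
β = Cov / Var = 2.0969 / 1.7919 = 1.1702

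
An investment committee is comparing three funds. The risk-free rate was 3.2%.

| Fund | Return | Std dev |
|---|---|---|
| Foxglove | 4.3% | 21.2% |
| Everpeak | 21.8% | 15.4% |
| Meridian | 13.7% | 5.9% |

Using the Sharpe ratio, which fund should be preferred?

Meridian

Foxglove: Sharpe ratio = (4.3% − 3.2%) / 21.2% = 0.052
Everpeak: Sharpe ratio = (21.8% − 3.2%) / 15.4% = 1.208
Meridian: Sharpe ratio = (13.7% − 3.2%) / 5.9% = 1.780
Highest: Meridian (1.780).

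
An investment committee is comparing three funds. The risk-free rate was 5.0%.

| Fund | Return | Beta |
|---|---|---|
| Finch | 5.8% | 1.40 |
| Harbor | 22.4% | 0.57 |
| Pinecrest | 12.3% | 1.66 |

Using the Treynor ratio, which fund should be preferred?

Harbor

Finch: Treynor = (5.8% − 5.0%) / 1.40 = 0.571
Harbor: Treynor = (22.4% − 5.0%) / 0.57 = 30.526
Pinecrest: Treynor = (12.3% − 5.0%) / 1.66 = 4.398
Highest: Harbor (30.526).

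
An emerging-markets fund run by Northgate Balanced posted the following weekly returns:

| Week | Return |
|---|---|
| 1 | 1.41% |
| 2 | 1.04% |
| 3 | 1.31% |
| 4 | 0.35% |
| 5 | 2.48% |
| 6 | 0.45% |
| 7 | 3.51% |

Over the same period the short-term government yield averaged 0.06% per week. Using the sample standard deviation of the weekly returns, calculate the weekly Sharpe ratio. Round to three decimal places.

1.279

Mean return μ = 10.550 / 7 = 1.5071%
Σ(r − μ)² = (1.41 − 1.5071)² + (1.04 − 1.5071)² + … = 7.6809
sample σ = √(7.6809 / 6) = √1.2802 = 1.1315%
Sharpe = (μ − rf) / σ = (1.5071 − 0.06) / 1.1315 = 1.4471 / 1.1315 = 1.2789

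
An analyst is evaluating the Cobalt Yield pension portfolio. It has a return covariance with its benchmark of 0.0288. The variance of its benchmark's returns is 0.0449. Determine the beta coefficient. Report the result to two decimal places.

0.64

β = Cov(Rp, Rm) / Var(Rm) = 0.0288 / 0.0449 = 0.6414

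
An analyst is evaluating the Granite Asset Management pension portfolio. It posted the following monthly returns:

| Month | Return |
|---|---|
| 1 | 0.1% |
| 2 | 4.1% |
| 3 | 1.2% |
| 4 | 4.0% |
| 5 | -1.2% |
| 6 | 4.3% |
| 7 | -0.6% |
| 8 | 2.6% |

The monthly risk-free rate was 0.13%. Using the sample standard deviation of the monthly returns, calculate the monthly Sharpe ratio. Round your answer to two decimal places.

0.75

μ = (0.1 + 4.1 + 1.2 + 4 − 1.2 + 4.3 − 0.6 + 2.6) / 8 = 1.8125%
Σ(r − μ)² = 35.0288; sample σ = √(35.0288/7) = 2.2370%
Sharpe = (μ − rf) / σ = (1.8125 − 0.13) / 2.2370 = 1.6825 / 2.2370 = 0.7521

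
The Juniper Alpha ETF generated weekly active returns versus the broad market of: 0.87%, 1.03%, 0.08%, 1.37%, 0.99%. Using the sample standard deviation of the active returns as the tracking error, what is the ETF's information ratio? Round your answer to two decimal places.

Mean return μ = 4.340 / 5 = 0.8680%
Sample std dev = √[0.9141 / 4] = 0.4780%
IR = μ / tracking error = 0.8680 / 0.4780 = 1.8159

1.82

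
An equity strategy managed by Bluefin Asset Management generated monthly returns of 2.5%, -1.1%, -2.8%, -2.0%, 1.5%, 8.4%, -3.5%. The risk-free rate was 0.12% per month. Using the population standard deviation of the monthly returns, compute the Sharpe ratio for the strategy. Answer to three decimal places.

Mean return μ = 3.00 / 7 = 0.4286%
Population std dev = √[103.0743 / 7] = 3.8373%
Sharpe = (μ − rf) / σ = (0.4286 − 0.12) / 3.8373 = 0.3086 / 3.8373 = 0.0804

0.080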